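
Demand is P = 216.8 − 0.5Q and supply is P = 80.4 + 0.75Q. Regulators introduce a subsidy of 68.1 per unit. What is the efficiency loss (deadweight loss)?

1855.044

Competitive equilibrium: 216.8 − 0.5Q = 80.4 + 0.75Q → Q* = 109.12, P* = 162.24.
The subsidy lowers effective supply by 68.1: P = 12.3 + 0.75Q.
New quantity: 216.8 − 0.5Q = 12.3 + 0.75Q → Q' = 163.6.
Overproduction ΔQ = 163.6 − 109.12 = 54.48; wedge = subsidy = 68.1.
The triangle = ½ × 54.48 × 68.1 = 1855.044.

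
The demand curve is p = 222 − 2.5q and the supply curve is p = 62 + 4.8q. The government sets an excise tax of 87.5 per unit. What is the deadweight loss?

Competitive equilibrium: 222 − 2.5q = 62 + 4.8q → q* = 21.9178, p* = 167.2055.
With the tax, the buyer price exceeds the seller price by 87.5: (222 − 2.5q) − (62 + 4.8q) = 87.5 → q' = 9.9315.
Δq = 21.9178 − 9.9315 = 11.9863; the wedge equals the tax, 87.5.
Deadweight loss = ½ × 11.9863 × 87.5 = 524.40.

524.40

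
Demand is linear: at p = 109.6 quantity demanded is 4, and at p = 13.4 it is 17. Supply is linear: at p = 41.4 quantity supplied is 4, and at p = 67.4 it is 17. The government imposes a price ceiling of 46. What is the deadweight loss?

Demand slope = (13.4 − 109.6)/(17 − 4) = −7.4, so p = 139.2 − 7.4q.
Supply slope = (67.4 − 41.4)/(17 − 4) = 2, so p = 33.4 + 2q.
Competitive equilibrium: 139.2 − 7.4q = 33.4 + 2q → q* = 11.2553, p* = 55.9106.
At the ceiling p = 46, quantity supplied = (46 − 33.4)/2 = 6.3.
Willingness to pay at q' = 6.3: 139.2 − 7.4·6.3 = 92.58.
Δq = 11.2553 − 6.3 = 4.9553; wedge = 92.58 − 46 = 46.58.
DWL = ½ × 4.9553 × 46.58 = 115.41.

115.41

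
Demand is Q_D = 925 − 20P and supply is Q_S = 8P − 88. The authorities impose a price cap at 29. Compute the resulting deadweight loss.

In inverse form: demand P = 46.25 − 0.05Q, supply P = 11 + 0.125Q.
Competitive equilibrium: 46.25 − 0.05Q = 11 + 0.125Q → Q* = 201.4286, P* = 36.1786.
At the ceiling P = 29, quantity supplied = (29 − 11)/0.125 = 144.
Willingness to pay at Q' = 144: 46.25 − 0.05·144 = 39.05.
ΔQ = 201.4286 − 144 = 57.4286; wedge = 39.05 − 29 = 10.05.
The triangle = ½ × 57.4286 × 10.05 = 288.58.

288.58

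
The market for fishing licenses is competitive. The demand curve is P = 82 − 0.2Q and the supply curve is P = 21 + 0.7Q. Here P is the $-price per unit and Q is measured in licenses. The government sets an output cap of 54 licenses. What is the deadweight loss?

$85.42

Competitive equilibrium: 82 − 0.2Q = 21 + 0.7Q → Q* = 67.7778, P* = 68.4444.
At Q = 54: demand price = 82 − 0.2·54 = 71.2; supply price = 21 + 0.7·54 = 58.8.
ΔQ = 67.7778 − 54 = 13.7778; wedge = 71.2 − 58.8 = 12.4.
The triangle = ½ × 13.7778 × 12.4 = $85.42.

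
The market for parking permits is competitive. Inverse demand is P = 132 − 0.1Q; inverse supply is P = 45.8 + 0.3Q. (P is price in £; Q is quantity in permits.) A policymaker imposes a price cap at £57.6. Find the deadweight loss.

£6206.94

Competitive equilibrium: 132 − 0.1Q = 45.8 + 0.3Q → Q* = 215.5, P* = 110.45.
At the ceiling P = 57.6, quantity supplied = (57.6 − 45.8)/0.3 = 39.3333.
Willingness to pay at Q' = 39.3333: 132 − 0.1·39.3333 = 128.0667.
ΔQ = 215.5 − 39.3333 = 176.1667; wedge = 128.0667 − 57.6 = 70.4667.
DWL = ½ × 176.1667 × 70.4667 = £6206.94.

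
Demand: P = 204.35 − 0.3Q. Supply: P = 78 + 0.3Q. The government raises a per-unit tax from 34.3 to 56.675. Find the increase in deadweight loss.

1696.30

Competitive equilibrium: 204.35 − 0.3Q = 78 + 0.3Q → Q* = 210.5833, P* = 141.175.
For a per-unit tax t: ΔQ = t/0.6, so DWL = ½·t·(t/0.6) = t²/1.2.
At t = 34.3: DWL = 980.4083. At t = 56.675: DWL = 2676.713.
Increase = 2676.713 − 980.4083 = 1696.30.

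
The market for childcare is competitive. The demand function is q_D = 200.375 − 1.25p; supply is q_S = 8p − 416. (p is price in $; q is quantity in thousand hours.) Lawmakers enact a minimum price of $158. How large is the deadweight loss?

$6032.40 thousand

In inverse form: demand p = 160.3 − 0.8q, supply p = 52 + 0.125q.
Competitive equilibrium: 160.3 − 0.8q = 52 + 0.125q → q* = 117.0811, p* = 66.6351.
At the floor p = 158, quantity demanded = (160.3 − 158)/0.8 = 2.875.
Sellers' marginal cost at q' = 2.875: 52 + 0.125·2.875 = 52.3594.
Δq = 117.0811 − 2.875 = 114.2061; wedge = 158 − 52.3594 = 105.6406.
DWL = ½ × 114.2061 × 105.6406 = $6032.40 thousand.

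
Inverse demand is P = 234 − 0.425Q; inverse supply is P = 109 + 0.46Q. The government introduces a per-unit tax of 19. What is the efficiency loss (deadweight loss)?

203.95

Competitive equilibrium: 234 − 0.425Q = 109 + 0.46Q → Q* = 141.2429, P* = 173.9718.
With the tax, the buyer price exceeds the seller price by 19: (234 − 0.425Q) − (109 + 0.46Q) = 19 → Q' = 119.774.
ΔQ = 141.2429 − 119.774 = 21.4689; the wedge equals the tax, 19.
Welfare loss = ½ × 21.4689 × 19 = 203.95.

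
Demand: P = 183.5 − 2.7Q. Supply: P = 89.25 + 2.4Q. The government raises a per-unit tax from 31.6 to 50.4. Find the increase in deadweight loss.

Competitive equilibrium: 183.5 − 2.7Q = 89.25 + 2.4Q → Q* = 18.4804, P* = 133.6029.
For a per-unit tax t: ΔQ = t/5.1, so DWL = ½·t·(t/5.1) = t²/10.2.
At t = 31.6: DWL = 97.898. At t = 50.4: DWL = 249.035.
Increase = 249.035 − 97.898 = 151.14.

151.14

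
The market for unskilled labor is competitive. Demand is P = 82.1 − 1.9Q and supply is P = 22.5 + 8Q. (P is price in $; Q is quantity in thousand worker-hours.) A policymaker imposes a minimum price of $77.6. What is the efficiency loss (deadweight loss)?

Competitive equilibrium: 82.1 − 1.9Q = 22.5 + 8Q → Q* = 6.0202, P* = 70.6616.
At the floor P = 77.6, quantity demanded = (82.1 − 77.6)/1.9 = 2.3684.
Sellers' marginal cost at Q' = 2.3684: 22.5 + 8·2.3684 = 41.4472.
ΔQ = 6.0202 − 2.3684 = 3.6518; wedge = 77.6 − 41.4472 = 36.1528.
The triangle = ½ × 3.6518 × 36.1528 = $66.01 thousand.

$66.01 thousand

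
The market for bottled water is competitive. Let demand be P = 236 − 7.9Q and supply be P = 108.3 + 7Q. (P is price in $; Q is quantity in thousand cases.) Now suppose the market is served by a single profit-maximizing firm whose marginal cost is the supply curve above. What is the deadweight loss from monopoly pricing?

$65.70 thousand

Competitive equilibrium: 236 − 7.9Q = 108.3 + 7Q → Q* = 8.5705, P* = 168.2933.
Marginal revenue: MR = 236 − 15.8Q. Set MR = MC: 236 − 15.8Q = 108.3 + 7Q → Q_m = 5.6009.
Price P_m = 236 − 7.9·5.6009 = 191.7529; MC(Q_m) = 108.3 + 7·5.6009 = 147.5063.
Competitive Q* = 8.5705, so ΔQ = 2.9696; wedge = 191.7529 − 147.5063 = 44.2466.
Deadweight loss = ½ × 2.9696 × 44.2466 = $65.70 thousand.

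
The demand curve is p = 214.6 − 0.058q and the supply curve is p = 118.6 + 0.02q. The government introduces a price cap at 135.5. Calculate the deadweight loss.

Competitive equilibrium: 214.6 − 0.058q = 118.6 + 0.02q → q* = 1230.7692, p* = 143.2154.
At the ceiling p = 135.5, quantity supplied = (135.5 − 118.6)/0.02 = 845.
Willingness to pay at q' = 845: 214.6 − 0.058·845 = 165.59.
Δq = 1230.7692 − 845 = 385.7692; wedge = 165.59 − 135.5 = 30.09.
Welfare loss = ½ × 385.7692 × 30.09 = 5803.90.

5803.90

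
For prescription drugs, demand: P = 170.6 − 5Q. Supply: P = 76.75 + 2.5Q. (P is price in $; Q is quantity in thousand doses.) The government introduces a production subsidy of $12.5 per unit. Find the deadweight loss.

$10.42 thousand

Competitive equilibrium: 170.6 − 5Q = 76.75 + 2.5Q → Q* = 12.5133, P* = 108.0333.
The subsidy lowers effective supply by 12.5: P = 64.25 + 2.5Q.
New quantity: 170.6 − 5Q = 64.25 + 2.5Q → Q' = 14.18.
Overproduction ΔQ = 14.18 − 12.5133 = 1.6667; wedge = subsidy = 12.5.
Welfare loss = ½ × 1.6667 × 12.5 = $10.42 thousand.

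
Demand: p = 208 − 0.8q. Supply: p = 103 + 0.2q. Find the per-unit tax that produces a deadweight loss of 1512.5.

55

Competitive equilibrium: 208 − 0.8q = 103 + 0.2q → q* = 105, p* = 124.
A tax t gives Δq = t/1 and wedge t, so DWL = t²/2.
t²/2 = 1512.5 → t² = 3025 → t = 55.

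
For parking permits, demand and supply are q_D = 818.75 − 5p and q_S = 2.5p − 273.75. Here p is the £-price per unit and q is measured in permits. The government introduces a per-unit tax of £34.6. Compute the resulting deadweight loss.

£997.63

In inverse form: demand p = 163.75 − 0.2q, supply p = 109.5 + 0.4q.
Competitive equilibrium: 163.75 − 0.2q = 109.5 + 0.4q → q* = 90.4167, p* = 145.6667.
With the tax, the buyer price exceeds the seller price by 34.6: (163.75 − 0.2q) − (109.5 + 0.4q) = 34.6 → q' = 32.75.
Δq = 90.4167 − 32.75 = 57.6667; the wedge equals the tax, 34.6.
Welfare loss = ½ × 57.6667 × 34.6 = £997.63.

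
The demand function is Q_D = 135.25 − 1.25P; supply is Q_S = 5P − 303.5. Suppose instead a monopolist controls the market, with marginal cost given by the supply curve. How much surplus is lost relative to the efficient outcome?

222.84

In inverse form: demand P = 108.2 − 0.8Q, supply P = 60.7 + 0.2Q.
Competitive equilibrium: 108.2 − 0.8Q = 60.7 + 0.2Q → Q* = 47.5, P* = 70.2.
Marginal revenue: MR = 108.2 − 1.6Q. Set MR = MC: 108.2 − 1.6Q = 60.7 + 0.2Q → Q_m = 26.3889.
Price P_m = 108.2 − 0.8·26.3889 = 87.0889; MC(Q_m) = 60.7 + 0.2·26.3889 = 65.9778.
Competitive Q* = 47.5, so ΔQ = 21.1111; wedge = 87.0889 − 65.9778 = 21.1111.
Welfare loss = ½ × 21.1111 × 21.1111 = 222.84.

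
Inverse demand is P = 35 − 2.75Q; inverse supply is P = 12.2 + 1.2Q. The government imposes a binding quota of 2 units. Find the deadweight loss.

28.10

Competitive equilibrium: 35 − 2.75Q = 12.2 + 1.2Q → Q* = 5.7722, P* = 19.1266.
At Q = 2: demand price = 35 − 2.75·2 = 29.5; supply price = 12.2 + 1.2·2 = 14.6.
ΔQ = 5.7722 − 2 = 3.7722; wedge = 29.5 − 14.6 = 14.9.
Deadweight loss = ½ × 3.7722 × 14.9 = 28.10.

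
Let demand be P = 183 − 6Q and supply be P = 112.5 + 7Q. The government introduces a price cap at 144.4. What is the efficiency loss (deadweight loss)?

Competitive equilibrium: 183 − 6Q = 112.5 + 7Q → Q* = 5.4231, P* = 150.4615.
At the ceiling P = 144.4, quantity supplied = (144.4 − 112.5)/7 = 4.5571.
Willingness to pay at Q' = 4.5571: 183 − 6·4.5571 = 155.6574.
ΔQ = 5.4231 − 4.5571 = 0.866; wedge = 155.6574 − 144.4 = 11.2574.
Welfare loss = ½ × 0.866 × 11.2574 = 4.87.

4.87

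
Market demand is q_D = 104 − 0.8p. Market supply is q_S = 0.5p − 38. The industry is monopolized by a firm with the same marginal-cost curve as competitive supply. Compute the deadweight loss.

34.62

In inverse form: demand p = 130 − 1.25q, supply p = 76 + 2q.
Competitive equilibrium: 130 − 1.25q = 76 + 2q → q* = 16.6154, p* = 109.2308.
Marginal revenue: MR = 130 − 2.5q. Set MR = MC: 130 − 2.5q = 76 + 2q → q_m = 12.
Price p_m = 130 − 1.25·12 = 115; MC(q_m) = 76 + 2·12 = 100.
Competitive q* = 16.6154, so Δq = 4.6154; wedge = 115 − 100 = 15.
Welfare loss = ½ × 4.6154 × 15 = 34.62.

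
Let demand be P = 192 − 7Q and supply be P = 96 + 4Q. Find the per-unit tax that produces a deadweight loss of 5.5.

11

Competitive equilibrium: 192 − 7Q = 96 + 4Q → Q* = 8.7273, P* = 130.9091.
A tax t gives ΔQ = t/11 and wedge t, so DWL = t²/22.
t²/22 = 5.5 → t² = 121 → t = 11.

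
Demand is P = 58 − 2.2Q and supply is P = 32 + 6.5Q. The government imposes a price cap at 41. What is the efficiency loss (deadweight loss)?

Competitive equilibrium: 58 − 2.2Q = 32 + 6.5Q → Q* = 2.9885, P* = 51.4253.
At the ceiling P = 41, quantity supplied = (41 − 32)/6.5 = 1.3846.
Willingness to pay at Q' = 1.3846: 58 − 2.2·1.3846 = 54.9539.
ΔQ = 2.9885 − 1.3846 = 1.6039; wedge = 54.9539 − 41 = 13.9539.
The triangle = ½ × 1.6039 × 13.9539 = 11.19.

11.19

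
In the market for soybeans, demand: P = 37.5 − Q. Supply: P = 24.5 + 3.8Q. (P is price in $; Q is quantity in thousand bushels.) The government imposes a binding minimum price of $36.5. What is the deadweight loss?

$7 thousand

Competitive equilibrium: 37.5 − Q = 24.5 + 3.8Q → Q* = 2.7083, P* = 34.7917.
At the floor P = 36.5, quantity demanded = (37.5 − 36.5)/1 = 1.
Sellers' marginal cost at Q' = 1: 24.5 + 3.8·1 = 28.3.
ΔQ = 2.7083 − 1 = 1.7083; wedge = 36.5 − 28.3 = 8.2.
Welfare loss = ½ × 1.7083 × 8.2 = $7 thousand.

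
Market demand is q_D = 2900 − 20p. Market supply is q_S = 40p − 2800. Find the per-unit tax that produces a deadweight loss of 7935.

In inverse form: demand p = 145 − 0.05q, supply p = 70 + 0.025q.
Competitive equilibrium: 145 − 0.05q = 70 + 0.025q → q* = 1000, p* = 95.
A tax t gives Δq = t/0.075 and wedge t, so DWL = t²/0.15.
t²/0.15 = 7935 → t² = 1190.25 → t = 34.5.

34.5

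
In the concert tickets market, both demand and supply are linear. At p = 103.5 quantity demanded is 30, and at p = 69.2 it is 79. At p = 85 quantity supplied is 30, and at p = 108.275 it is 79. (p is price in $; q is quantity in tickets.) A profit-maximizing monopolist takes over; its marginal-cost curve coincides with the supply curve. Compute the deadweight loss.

$171.35

Demand slope = (69.2 − 103.5)/(79 − 30) = −0.7, so p = 124.5 − 0.7q.
Supply slope = (108.275 − 85)/(79 − 30) = 0.475, so p = 70.75 + 0.475q.
Competitive equilibrium: 124.5 − 0.7q = 70.75 + 0.475q → q* = 45.7447, p* = 92.4787.
Marginal revenue: MR = 124.5 − 1.4q. Set MR = MC: 124.5 − 1.4q = 70.75 + 0.475q → q_m = 28.6667.
Price p_m = 124.5 − 0.7·28.6667 = 104.4333; MC(q_m) = 70.75 + 0.475·28.6667 = 84.3667.
Competitive q* = 45.7447, so Δq = 17.078; wedge = 104.4333 − 84.3667 = 20.0666.
Deadweight loss = ½ × 17.078 × 20.0666 = $171.35.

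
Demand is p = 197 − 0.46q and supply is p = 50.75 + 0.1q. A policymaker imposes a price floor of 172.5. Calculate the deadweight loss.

Competitive equilibrium: 197 − 0.46q = 50.75 + 0.1q → q* = 261.16071, p* = 76.86607.
At the floor p = 172.5, quantity demanded = (197 − 172.5)/0.46 = 53.26087.
Sellers' marginal cost at q' = 53.26087: 50.75 + 0.1·53.26087 = 56.07609.
Δq = 261.16071 − 53.26087 = 207.89984; wedge = 172.5 − 56.07609 = 116.42391.
Deadweight loss = ½ × 207.89984 × 116.42391 = 12102.26.

12102.26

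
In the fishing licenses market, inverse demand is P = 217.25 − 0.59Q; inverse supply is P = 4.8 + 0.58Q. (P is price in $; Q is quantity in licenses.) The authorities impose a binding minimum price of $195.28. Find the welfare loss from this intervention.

Competitive equilibrium: 217.25 − 0.59Q = 4.8 + 0.58Q → Q* = 181.5812, P* = 110.1171.
At the floor P = 195.28, quantity demanded = (217.25 − 195.28)/0.59 = 37.2373.
Sellers' marginal cost at Q' = 37.2373: 4.8 + 0.58·37.2373 = 26.3976.
ΔQ = 181.5812 − 37.2373 = 144.3439; wedge = 195.28 − 26.3976 = 168.8824.
DWL = ½ × 144.3439 × 168.8824 = $12188.57.

$12188.57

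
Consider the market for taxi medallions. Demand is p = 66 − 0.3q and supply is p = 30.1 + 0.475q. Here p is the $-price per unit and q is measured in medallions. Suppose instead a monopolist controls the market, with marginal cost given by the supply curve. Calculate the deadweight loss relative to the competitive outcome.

Competitive equilibrium: 66 − 0.3q = 30.1 + 0.475q → q* = 46.3226, p* = 52.1032.
Marginal revenue: MR = 66 − 0.6q. Set MR = MC: 66 − 0.6q = 30.1 + 0.475q → q_m = 33.3953.
Price p_m = 66 − 0.3·33.3953 = 55.9814; MC(q_m) = 30.1 + 0.475·33.3953 = 45.9628.
Competitive q* = 46.3226, so Δq = 12.9273; wedge = 55.9814 − 45.9628 = 10.0186.
Deadweight loss = ½ × 12.9273 × 10.0186 = $64.76.

$64.76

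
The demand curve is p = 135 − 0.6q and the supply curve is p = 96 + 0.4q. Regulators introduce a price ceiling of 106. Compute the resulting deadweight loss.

98

Competitive equilibrium: 135 − 0.6q = 96 + 0.4q → q* = 39, p* = 111.6.
At the ceiling p = 106, quantity supplied = (106 − 96)/0.4 = 25.
Willingness to pay at q' = 25: 135 − 0.6·25 = 120.
Δq = 39 − 25 = 14; wedge = 120 − 106 = 14.
The triangle = ½ × 14 × 14 = 98.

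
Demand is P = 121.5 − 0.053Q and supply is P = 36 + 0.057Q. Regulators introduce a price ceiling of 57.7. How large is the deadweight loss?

Competitive equilibrium: 121.5 − 0.053Q = 36 + 0.057Q → Q* = 777.2727, P* = 80.3045.
At the ceiling P = 57.7, quantity supplied = (57.7 − 36)/0.057 = 380.7018.
Willingness to pay at Q' = 380.7018: 121.5 − 0.053·380.7018 = 101.3228.
ΔQ = 777.2727 − 380.7018 = 396.5709; wedge = 101.3228 − 57.7 = 43.6228.
The triangle = ½ × 396.5709 × 43.6228 = 8649.77.

8649.77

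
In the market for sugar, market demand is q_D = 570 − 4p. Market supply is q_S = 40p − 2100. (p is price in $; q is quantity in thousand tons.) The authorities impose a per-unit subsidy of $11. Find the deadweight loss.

$220 thousand

In inverse form: demand p = 142.5 − 0.25q, supply p = 52.5 + 0.025q.
Competitive equilibrium: 142.5 − 0.25q = 52.5 + 0.025q → q* = 327.2727, p* = 60.6818.
The subsidy lowers effective supply by 11: p = 41.5 + 0.025q.
New quantity: 142.5 − 0.25q = 41.5 + 0.025q → q' = 367.2727.
Overproduction Δq = 367.2727 − 327.2727 = 40; wedge = subsidy = 11.
The triangle = ½ × 40 × 11 = $220 thousand.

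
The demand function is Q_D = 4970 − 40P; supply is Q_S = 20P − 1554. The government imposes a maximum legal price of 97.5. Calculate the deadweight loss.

1892.82

In inverse form: demand P = 124.25 − 0.025Q, supply P = 77.7 + 0.05Q.
Competitive equilibrium: 124.25 − 0.025Q = 77.7 + 0.05Q → Q* = 620.6667, P* = 108.7333.
At the ceiling P = 97.5, quantity supplied = (97.5 − 77.7)/0.05 = 396.
Willingness to pay at Q' = 396: 124.25 − 0.025·396 = 114.35.
ΔQ = 620.6667 − 396 = 224.6667; wedge = 114.35 − 97.5 = 16.85.
The triangle = ½ × 224.6667 × 16.85 = 1892.82.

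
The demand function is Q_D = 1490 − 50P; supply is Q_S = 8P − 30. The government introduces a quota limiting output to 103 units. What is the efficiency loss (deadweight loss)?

426.01

In inverse form: demand P = 29.8 − 0.02Q, supply P = 3.75 + 0.125Q.
Competitive equilibrium: 29.8 − 0.02Q = 3.75 + 0.125Q → Q* = 179.6552, P* = 26.2069.
At Q = 103: demand price = 29.8 − 0.02·103 = 27.74; supply price = 3.75 + 0.125·103 = 16.625.
ΔQ = 179.6552 − 103 = 76.6552; wedge = 27.74 − 16.625 = 11.115.
DWL = ½ × 76.6552 × 11.115 = 426.01.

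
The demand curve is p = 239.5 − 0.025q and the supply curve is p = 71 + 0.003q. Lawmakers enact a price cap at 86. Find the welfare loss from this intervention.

Competitive equilibrium: 239.5 − 0.025q = 71 + 0.003q → q* = 6017.8571, p* = 89.0536.
At the ceiling p = 86, quantity supplied = (86 − 71)/0.003 = 5000.
Willingness to pay at q' = 5000: 239.5 − 0.025·5000 = 114.5.
Δq = 6017.8571 − 5000 = 1017.8571; wedge = 114.5 − 86 = 28.5.
DWL = ½ × 1017.8571 × 28.5 = 14504.46.

14504.46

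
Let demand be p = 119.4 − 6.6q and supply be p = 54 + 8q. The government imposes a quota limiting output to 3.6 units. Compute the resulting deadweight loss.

Competitive equilibrium: 119.4 − 6.6q = 54 + 8q → q* = 4.4795, p* = 89.8356.
At q = 3.6: demand price = 119.4 − 6.6·3.6 = 95.64; supply price = 54 + 8·3.6 = 82.8.
Δq = 4.4795 − 3.6 = 0.8795; wedge = 95.64 − 82.8 = 12.84.
Deadweight loss = ½ × 0.8795 × 12.84 = 5.65.

5.65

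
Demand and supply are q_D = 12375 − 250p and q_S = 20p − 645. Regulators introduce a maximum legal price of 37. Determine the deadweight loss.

1360.13

In inverse form: demand p = 49.5 − 0.004q, supply p = 32.25 + 0.05q.
Competitive equilibrium: 49.5 − 0.004q = 32.25 + 0.05q → q* = 319.4444, p* = 48.2222.
At the ceiling p = 37, quantity supplied = (37 − 32.25)/0.05 = 95.
Willingness to pay at q' = 95: 49.5 − 0.004·95 = 49.12.
Δq = 319.4444 − 95 = 224.4444; wedge = 49.12 − 37 = 12.12.
Welfare loss = ½ × 224.4444 × 12.12 = 1360.13.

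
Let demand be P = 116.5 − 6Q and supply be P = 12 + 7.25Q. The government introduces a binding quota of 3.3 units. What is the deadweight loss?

Competitive equilibrium: 116.5 − 6Q = 12 + 7.25Q → Q* = 7.8868, P* = 69.1792.
At Q = 3.3: demand price = 116.5 − 6·3.3 = 96.7; supply price = 12 + 7.25·3.3 = 35.925.
ΔQ = 7.8868 − 3.3 = 4.5868; wedge = 96.7 − 35.925 = 60.775.
Welfare loss = ½ × 4.5868 × 60.775 = 139.38.

139.38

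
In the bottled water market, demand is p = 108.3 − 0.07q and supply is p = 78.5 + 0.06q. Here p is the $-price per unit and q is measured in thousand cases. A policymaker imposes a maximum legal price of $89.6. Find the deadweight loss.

$127.16 thousand

Competitive equilibrium: 108.3 − 0.07q = 78.5 + 0.06q → q* = 229.2308, p* = 92.2538.
At the ceiling p = 89.6, quantity supplied = (89.6 − 78.5)/0.06 = 185.
Willingness to pay at q' = 185: 108.3 − 0.07·185 = 95.35.
Δq = 229.2308 − 185 = 44.2308; wedge = 95.35 − 89.6 = 5.75.
DWL = ½ × 44.2308 × 5.75 = $127.16 thousand.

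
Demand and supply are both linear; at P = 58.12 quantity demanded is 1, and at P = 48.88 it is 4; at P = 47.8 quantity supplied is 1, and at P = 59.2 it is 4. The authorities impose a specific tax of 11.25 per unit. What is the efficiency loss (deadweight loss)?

Demand slope = (48.88 − 58.12)/(4 − 1) = −3.08, so P = 61.2 − 3.08Q.
Supply slope = (59.2 − 47.8)/(4 − 1) = 3.8, so P = 44 + 3.8Q.
Competitive equilibrium: 61.2 − 3.08Q = 44 + 3.8Q → Q* = 2.5, P* = 53.5.
With the tax, the buyer price exceeds the seller price by 11.25: (61.2 − 3.08Q) − (44 + 3.8Q) = 11.25 → Q' = 0.8648.
ΔQ = 2.5 − 0.8648 = 1.6352; the wedge equals the tax, 11.25.
Deadweight loss = ½ × 1.6352 × 11.25 = 9.20.

9.20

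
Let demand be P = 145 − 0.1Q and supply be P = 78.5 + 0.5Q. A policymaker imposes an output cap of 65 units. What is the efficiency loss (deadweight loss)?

Competitive equilibrium: 145 − 0.1Q = 78.5 + 0.5Q → Q* = 110.8333, P* = 133.9167.
At Q = 65: demand price = 145 − 0.1·65 = 138.5; supply price = 78.5 + 0.5·65 = 111.
ΔQ = 110.8333 − 65 = 45.8333; wedge = 138.5 − 111 = 27.5.
Deadweight loss = ½ × 45.8333 × 27.5 = 630.21.

630.21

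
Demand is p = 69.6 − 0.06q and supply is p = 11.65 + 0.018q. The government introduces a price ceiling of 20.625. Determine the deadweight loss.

2328.33

Competitive equilibrium: 69.6 − 0.06q = 11.65 + 0.018q → q* = 742.9487, p* = 25.0231.
At the ceiling p = 20.625, quantity supplied = (20.625 − 11.65)/0.018 = 498.6111.
Willingness to pay at q' = 498.6111: 69.6 − 0.06·498.6111 = 39.6833.
Δq = 742.9487 − 498.6111 = 244.3376; wedge = 39.6833 − 20.625 = 19.0583.
The triangle = ½ × 244.3376 × 19.0583 = 2328.33.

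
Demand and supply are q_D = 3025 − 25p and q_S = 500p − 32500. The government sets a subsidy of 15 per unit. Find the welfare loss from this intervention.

In inverse form: demand p = 121 − 0.04q, supply p = 65 + 0.002q.
Competitive equilibrium: 121 − 0.04q = 65 + 0.002q → q* = 1333.3333, p* = 67.6667.
The subsidy lowers effective supply by 15: p = 50 + 0.002q.
New quantity: 121 − 0.04q = 50 + 0.002q → q' = 1690.4762.
Overproduction Δq = 1690.4762 − 1333.3333 = 357.1429; wedge = subsidy = 15.
DWL = ½ × 357.1429 × 15 = 2678.57.

2678.57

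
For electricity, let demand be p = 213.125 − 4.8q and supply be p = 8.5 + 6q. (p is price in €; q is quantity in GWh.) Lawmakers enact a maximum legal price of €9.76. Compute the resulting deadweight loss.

Competitive equilibrium: 213.125 − 4.8q = 8.5 + 6q → q* = 18.9468, p* = 122.1806.
At the ceiling p = 9.76, quantity supplied = (9.76 − 8.5)/6 = 0.21.
Willingness to pay at q' = 0.21: 213.125 − 4.8·0.21 = 212.117.
Δq = 18.9468 − 0.21 = 18.7368; wedge = 212.117 − 9.76 = 202.357.
DWL = ½ × 18.7368 × 202.357 = €1895.76.

€1895.76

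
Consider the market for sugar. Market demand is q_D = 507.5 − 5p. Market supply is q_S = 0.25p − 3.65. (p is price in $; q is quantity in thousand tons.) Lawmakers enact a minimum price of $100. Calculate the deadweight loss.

$365.38 thousand

In inverse form: demand p = 101.5 − 0.2q, supply p = 14.6 + 4q.
Competitive equilibrium: 101.5 − 0.2q = 14.6 + 4q → q* = 20.6905, p* = 97.3619.
At the floor p = 100, quantity demanded = (101.5 − 100)/0.2 = 7.5.
Sellers' marginal cost at q' = 7.5: 14.6 + 4·7.5 = 44.6.
Δq = 20.6905 − 7.5 = 13.1905; wedge = 100 − 44.6 = 55.4.
Welfare loss = ½ × 13.1905 × 55.4 = $365.38 thousand.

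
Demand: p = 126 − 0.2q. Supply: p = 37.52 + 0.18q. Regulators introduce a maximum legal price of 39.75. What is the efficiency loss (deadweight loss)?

9233.93

Competitive equilibrium: 126 − 0.2q = 37.52 + 0.18q → q* = 232.84211, p* = 79.43158.
At the ceiling p = 39.75, quantity supplied = (39.75 − 37.52)/0.18 = 12.38889.
Willingness to pay at q' = 12.38889: 126 − 0.2·12.38889 = 123.52222.
Δq = 232.84211 − 12.38889 = 220.45322; wedge = 123.52222 − 39.75 = 83.77222.
Welfare loss = ½ × 220.45322 × 83.77222 = 9233.93.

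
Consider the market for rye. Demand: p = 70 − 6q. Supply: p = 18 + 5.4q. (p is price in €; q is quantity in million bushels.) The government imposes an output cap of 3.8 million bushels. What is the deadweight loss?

€3.30 million

Competitive equilibrium: 70 − 6q = 18 + 5.4q → q* = 4.5614, p* = 42.6316.
At q = 3.8: demand price = 70 − 6·3.8 = 47.2; supply price = 18 + 5.4·3.8 = 38.52.
Δq = 4.5614 − 3.8 = 0.7614; wedge = 47.2 − 38.52 = 8.68.
Welfare loss = ½ × 0.7614 × 8.68 = €3.30 million.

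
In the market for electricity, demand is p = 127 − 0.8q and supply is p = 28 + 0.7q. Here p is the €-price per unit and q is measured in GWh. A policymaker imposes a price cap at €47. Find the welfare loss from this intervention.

€1132.41

Competitive equilibrium: 127 − 0.8q = 28 + 0.7q → q* = 66, p* = 74.2.
At the ceiling p = 47, quantity supplied = (47 − 28)/0.7 = 27.1429.
Willingness to pay at q' = 27.1429: 127 − 0.8·27.1429 = 105.2857.
Δq = 66 − 27.1429 = 38.8571; wedge = 105.2857 − 47 = 58.2857.
DWL = ½ × 38.8571 × 58.2857 = €1132.41.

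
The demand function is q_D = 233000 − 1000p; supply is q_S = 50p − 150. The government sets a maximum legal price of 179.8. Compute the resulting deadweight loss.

In inverse form: demand p = 233 − 0.001q, supply p = 3 + 0.02q.
Competitive equilibrium: 233 − 0.001q = 3 + 0.02q → q* = 10952.381, p* = 222.0476.
At the ceiling p = 179.8, quantity supplied = (179.8 − 3)/0.02 = 8840.
Willingness to pay at q' = 8840: 233 − 0.001·8840 = 224.16.
Δq = 10952.381 − 8840 = 2112.381; wedge = 224.16 − 179.8 = 44.36.
DWL = ½ × 2112.381 × 44.36 = 46852.61.

46852.61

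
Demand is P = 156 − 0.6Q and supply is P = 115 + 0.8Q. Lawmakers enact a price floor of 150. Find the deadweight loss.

Competitive equilibrium: 156 − 0.6Q = 115 + 0.8Q → Q* = 29.2857, P* = 138.4286.
At the floor P = 150, quantity demanded = (156 − 150)/0.6 = 10.
Sellers' marginal cost at Q' = 10: 115 + 0.8·10 = 123.
ΔQ = 29.2857 − 10 = 19.2857; wedge = 150 − 123 = 27.
DWL = ½ × 19.2857 × 27 = 260.36.

260.36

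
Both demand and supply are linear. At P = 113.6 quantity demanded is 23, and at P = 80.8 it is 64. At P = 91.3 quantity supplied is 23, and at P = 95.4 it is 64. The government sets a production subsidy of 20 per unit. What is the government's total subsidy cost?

1400

Demand slope = (80.8 − 113.6)/(64 − 23) = −0.8, so P = 132 − 0.8Q.
Supply slope = (95.4 − 91.3)/(64 − 23) = 0.1, so P = 89 + 0.1Q.
Competitive equilibrium: 132 − 0.8Q = 89 + 0.1Q → Q* = 47.7778, P* = 93.7778.
The subsidy lowers effective supply by 20: P = 69 + 0.1Q.
New quantity: 132 − 0.8Q = 69 + 0.1Q → Q' = 70.
Total subsidy cost = 20 × 70 = 1400.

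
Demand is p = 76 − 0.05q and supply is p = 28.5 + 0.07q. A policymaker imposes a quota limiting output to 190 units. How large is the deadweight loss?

2542.04

Competitive equilibrium: 76 − 0.05q = 28.5 + 0.07q → q* = 395.8333, p* = 56.2083.
At q = 190: demand price = 76 − 0.05·190 = 66.5; supply price = 28.5 + 0.07·190 = 41.8.
Δq = 395.8333 − 190 = 205.8333; wedge = 66.5 − 41.8 = 24.7.
Welfare loss = ½ × 205.8333 × 24.7 = 2542.04.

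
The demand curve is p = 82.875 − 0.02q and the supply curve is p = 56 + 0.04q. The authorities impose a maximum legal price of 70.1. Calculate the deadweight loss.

Competitive equilibrium: 82.875 − 0.02q = 56 + 0.04q → q* = 447.9167, p* = 73.9167.
At the ceiling p = 70.1, quantity supplied = (70.1 − 56)/0.04 = 352.5.
Willingness to pay at q' = 352.5: 82.875 − 0.02·352.5 = 75.825.
Δq = 447.9167 − 352.5 = 95.4167; wedge = 75.825 − 70.1 = 5.725.
Welfare loss = ½ × 95.4167 × 5.725 = 273.13.

273.13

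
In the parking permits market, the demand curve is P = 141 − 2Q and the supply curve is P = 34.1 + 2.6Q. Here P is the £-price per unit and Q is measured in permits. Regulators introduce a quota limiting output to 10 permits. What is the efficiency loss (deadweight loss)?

Competitive equilibrium: 141 − 2Q = 34.1 + 2.6Q → Q* = 23.2391, P* = 94.5217.
At Q = 10: demand price = 141 − 2·10 = 121; supply price = 34.1 + 2.6·10 = 60.1.
ΔQ = 23.2391 − 10 = 13.2391; wedge = 121 − 60.1 = 60.9.
The triangle = ½ × 13.2391 × 60.9 = £403.13.

£403.13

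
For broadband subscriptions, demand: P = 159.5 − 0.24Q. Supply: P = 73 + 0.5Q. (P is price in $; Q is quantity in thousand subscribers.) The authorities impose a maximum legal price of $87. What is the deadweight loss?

Competitive equilibrium: 159.5 − 0.24Q = 73 + 0.5Q → Q* = 116.8919, P* = 131.4459.
At the ceiling P = 87, quantity supplied = (87 − 73)/0.5 = 28.
Willingness to pay at Q' = 28: 159.5 − 0.24·28 = 152.78.
ΔQ = 116.8919 − 28 = 88.8919; wedge = 152.78 − 87 = 65.78.
Deadweight loss = ½ × 88.8919 × 65.78 = $2923.65 thousand.

$2923.65 thousand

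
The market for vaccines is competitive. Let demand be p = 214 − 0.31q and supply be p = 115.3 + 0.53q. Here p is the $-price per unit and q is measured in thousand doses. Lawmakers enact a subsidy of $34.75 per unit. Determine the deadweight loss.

Competitive equilibrium: 214 − 0.31q = 115.3 + 0.53q → q* = 117.5, p* = 177.575.
The subsidy lowers effective supply by 34.75: p = 80.55 + 0.53q.
New quantity: 214 − 0.31q = 80.55 + 0.53q → q' = 158.869.
Overproduction Δq = 158.869 − 117.5 = 41.369; wedge = subsidy = 34.75.
DWL = ½ × 41.369 × 34.75 = $718.79 thousand.

$718.79 thousand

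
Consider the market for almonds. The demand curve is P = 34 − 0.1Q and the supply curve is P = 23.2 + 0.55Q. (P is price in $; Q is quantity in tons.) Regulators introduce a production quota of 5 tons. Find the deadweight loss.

Competitive equilibrium: 34 − 0.1Q = 23.2 + 0.55Q → Q* = 16.6154, P* = 32.3385.
At Q = 5: demand price = 34 − 0.1·5 = 33.5; supply price = 23.2 + 0.55·5 = 25.95.
ΔQ = 16.6154 − 5 = 11.6154; wedge = 33.5 − 25.95 = 7.55.
The triangle = ½ × 11.6154 × 7.55 = $43.85.

$43.85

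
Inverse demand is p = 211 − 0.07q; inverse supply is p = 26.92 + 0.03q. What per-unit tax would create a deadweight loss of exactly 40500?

Competitive equilibrium: 211 − 0.07q = 26.92 + 0.03q → q* = 1840.8, p* = 82.144.
A tax t gives Δq = t/0.1 and wedge t, so DWL = t²/0.2.
t²/0.2 = 40500 → t² = 8100 → t = 90.

90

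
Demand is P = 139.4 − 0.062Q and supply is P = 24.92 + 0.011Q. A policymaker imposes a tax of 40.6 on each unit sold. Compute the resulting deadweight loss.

Competitive equilibrium: 139.4 − 0.062Q = 24.92 + 0.011Q → Q* = 1568.2192, P* = 42.1704.
With the tax, the buyer price exceeds the seller price by 40.6: (139.4 − 0.062Q) − (24.92 + 0.011Q) = 40.6 → Q' = 1012.0548.
ΔQ = 1568.2192 − 1012.0548 = 556.1644; the wedge equals the tax, 40.6.
Welfare loss = ½ × 556.1644 × 40.6 = 11290.14.

11290.14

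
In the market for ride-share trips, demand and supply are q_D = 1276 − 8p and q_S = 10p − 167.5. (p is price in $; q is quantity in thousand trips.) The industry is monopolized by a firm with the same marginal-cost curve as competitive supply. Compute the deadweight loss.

$5775.95 thousand

In inverse form: demand p = 159.5 − 0.125q, supply p = 16.75 + 0.1q.
Competitive equilibrium: 159.5 − 0.125q = 16.75 + 0.1q → q* = 634.44444, p* = 80.19444.
Marginal revenue: MR = 159.5 − 0.25q. Set MR = MC: 159.5 − 0.25q = 16.75 + 0.1q → q_m = 407.85714.
Price p_m = 159.5 − 0.125·407.85714 = 108.51786; MC(q_m) = 16.75 + 0.1·407.85714 = 57.53571.
Competitive q* = 634.44444, so Δq = 226.5873; wedge = 108.51786 − 57.53571 = 50.98215.
Deadweight loss = ½ × 226.5873 × 50.98215 = $5775.95 thousand.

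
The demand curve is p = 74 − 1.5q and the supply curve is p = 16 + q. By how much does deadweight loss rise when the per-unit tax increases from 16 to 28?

105.60

Competitive equilibrium: 74 − 1.5q = 16 + q → q* = 23.2, p* = 39.2.
For a per-unit tax t: Δq = t/2.5, so DWL = ½·t·(t/2.5) = t²/5.
At t = 16: DWL = 51.2. At t = 28: DWL = 156.8.
Increase = 156.8 − 51.2 = 105.60.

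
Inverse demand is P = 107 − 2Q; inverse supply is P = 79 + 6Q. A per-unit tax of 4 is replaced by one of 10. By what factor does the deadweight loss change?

6.25

Competitive equilibrium: 107 − 2Q = 79 + 6Q → Q* = 3.5, P* = 100.
For a per-unit tax t: ΔQ = t/8, so DWL = ½·t·(t/8) = t²/16.
At t = 4: DWL = 1. At t = 10: DWL = 6.25.
Ratio = (10/4)² = 6.25.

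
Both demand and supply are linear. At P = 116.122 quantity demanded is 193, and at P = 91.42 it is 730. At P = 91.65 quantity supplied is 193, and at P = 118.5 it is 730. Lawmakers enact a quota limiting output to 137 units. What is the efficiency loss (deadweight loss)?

4640.12

Demand slope = (91.42 − 116.122)/(730 − 193) = −0.046, so P = 125 − 0.046Q.
Supply slope = (118.5 − 91.65)/(730 − 193) = 0.05, so P = 82 + 0.05Q.
Competitive equilibrium: 125 − 0.046Q = 82 + 0.05Q → Q* = 447.9167, P* = 104.3958.
At Q = 137: demand price = 125 − 0.046·137 = 118.698; supply price = 82 + 0.05·137 = 88.85.
ΔQ = 447.9167 − 137 = 310.9167; wedge = 118.698 − 88.85 = 29.848.
Deadweight loss = ½ × 310.9167 × 29.848 = 4640.12.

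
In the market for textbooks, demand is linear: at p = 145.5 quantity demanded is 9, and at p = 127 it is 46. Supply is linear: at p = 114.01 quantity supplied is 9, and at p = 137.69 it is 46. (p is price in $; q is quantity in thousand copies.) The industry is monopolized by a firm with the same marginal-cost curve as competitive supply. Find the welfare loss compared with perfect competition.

$71.06 thousand

Demand slope = (127 − 145.5)/(46 − 9) = −0.5, so p = 150 − 0.5q.
Supply slope = (137.69 − 114.01)/(46 − 9) = 0.64, so p = 108.25 + 0.64q.
Competitive equilibrium: 150 − 0.5q = 108.25 + 0.64q → q* = 36.6228, p* = 131.6886.
Marginal revenue: MR = 150 − q. Set MR = MC: 150 − q = 108.25 + 0.64q → q_m = 25.4573.
Price p_m = 150 − 0.5·25.4573 = 137.2714; MC(q_m) = 108.25 + 0.64·25.4573 = 124.5427.
Competitive q* = 36.6228, so Δq = 11.1655; wedge = 137.2714 − 124.5427 = 12.7287.
DWL = ½ × 11.1655 × 12.7287 = $71.06 thousand.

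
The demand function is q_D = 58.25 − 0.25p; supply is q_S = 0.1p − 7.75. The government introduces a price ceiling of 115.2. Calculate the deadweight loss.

In inverse form: demand p = 233 − 4q, supply p = 77.5 + 10q.
Competitive equilibrium: 233 − 4q = 77.5 + 10q → q* = 11.10714, p* = 188.57143.
At the ceiling p = 115.2, quantity supplied = (115.2 − 77.5)/10 = 3.77.
Willingness to pay at q' = 3.77: 233 − 4·3.77 = 217.92.
Δq = 11.10714 − 3.77 = 7.33714; wedge = 217.92 − 115.2 = 102.72.
DWL = ½ × 7.33714 × 102.72 = 376.84.

376.84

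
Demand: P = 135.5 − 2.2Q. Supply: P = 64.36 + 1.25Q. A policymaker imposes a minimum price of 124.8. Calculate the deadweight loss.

428.27

Competitive equilibrium: 135.5 − 2.2Q = 64.36 + 1.25Q → Q* = 20.6203, P* = 90.1354.
At the floor P = 124.8, quantity demanded = (135.5 − 124.8)/2.2 = 4.8636.
Sellers' marginal cost at Q' = 4.8636: 64.36 + 1.25·4.8636 = 70.4395.
ΔQ = 20.6203 − 4.8636 = 15.7567; wedge = 124.8 − 70.4395 = 54.3605.
Welfare loss = ½ × 15.7567 × 54.3605 = 428.27.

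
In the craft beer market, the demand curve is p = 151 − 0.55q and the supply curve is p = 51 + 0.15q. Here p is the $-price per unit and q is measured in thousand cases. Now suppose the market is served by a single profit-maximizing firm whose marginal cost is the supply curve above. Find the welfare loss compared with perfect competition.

Competitive equilibrium: 151 − 0.55q = 51 + 0.15q → q* = 142.8571, p* = 72.4286.
Marginal revenue: MR = 151 − 1.1q. Set MR = MC: 151 − 1.1q = 51 + 0.15q → q_m = 80.
Price p_m = 151 − 0.55·80 = 107; MC(q_m) = 51 + 0.15·80 = 63.
Competitive q* = 142.8571, so Δq = 62.8571; wedge = 107 − 63 = 44.
DWL = ½ × 62.8571 × 44 = $1382.86 thousand.

$1382.86 thousand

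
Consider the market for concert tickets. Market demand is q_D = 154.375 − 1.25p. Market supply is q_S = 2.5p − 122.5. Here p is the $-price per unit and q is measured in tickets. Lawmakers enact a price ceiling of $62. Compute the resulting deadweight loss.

$525.10

In inverse form: demand p = 123.5 − 0.8q, supply p = 49 + 0.4q.
Competitive equilibrium: 123.5 − 0.8q = 49 + 0.4q → q* = 62.0833, p* = 73.8333.
At the ceiling p = 62, quantity supplied = (62 − 49)/0.4 = 32.5.
Willingness to pay at q' = 32.5: 123.5 − 0.8·32.5 = 97.5.
Δq = 62.0833 − 32.5 = 29.5833; wedge = 97.5 − 62 = 35.5.
Welfare loss = ½ × 29.5833 × 35.5 = $525.10.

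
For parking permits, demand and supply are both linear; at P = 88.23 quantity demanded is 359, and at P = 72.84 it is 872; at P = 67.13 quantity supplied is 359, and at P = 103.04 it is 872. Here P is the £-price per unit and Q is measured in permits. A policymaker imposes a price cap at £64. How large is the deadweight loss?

Demand slope = (72.84 − 88.23)/(872 − 359) = −0.03, so P = 99 − 0.03Q.
Supply slope = (103.04 − 67.13)/(872 − 359) = 0.07, so P = 42 + 0.07Q.
Competitive equilibrium: 99 − 0.03Q = 42 + 0.07Q → Q* = 570, P* = 81.9.
At the ceiling P = 64, quantity supplied = (64 − 42)/0.07 = 314.2857.
Willingness to pay at Q' = 314.2857: 99 − 0.03·314.2857 = 89.5714.
ΔQ = 570 − 314.2857 = 255.7143; wedge = 89.5714 − 64 = 25.5714.
Welfare loss = ½ × 255.7143 × 25.5714 = £3269.49.

£3269.49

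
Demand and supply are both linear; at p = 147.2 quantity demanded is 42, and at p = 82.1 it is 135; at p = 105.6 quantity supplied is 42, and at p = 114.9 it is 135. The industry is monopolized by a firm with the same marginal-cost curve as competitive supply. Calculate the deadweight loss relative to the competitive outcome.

769.71

Demand slope = (82.1 − 147.2)/(135 − 42) = −0.7, so p = 176.6 − 0.7q.
Supply slope = (114.9 − 105.6)/(135 − 42) = 0.1, so p = 101.4 + 0.1q.
Competitive equilibrium: 176.6 − 0.7q = 101.4 + 0.1q → q* = 94, p* = 110.8.
Marginal revenue: MR = 176.6 − 1.4q. Set MR = MC: 176.6 − 1.4q = 101.4 + 0.1q → q_m = 50.13333.
Price p_m = 176.6 − 0.7·50.13333 = 141.50667; MC(q_m) = 101.4 + 0.1·50.13333 = 106.41333.
Competitive q* = 94, so Δq = 43.86667; wedge = 141.50667 − 106.41333 = 35.09334.
Deadweight loss = ½ × 43.86667 × 35.09334 = 769.71.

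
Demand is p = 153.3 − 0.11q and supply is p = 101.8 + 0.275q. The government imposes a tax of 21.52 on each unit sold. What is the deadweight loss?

601.44

Competitive equilibrium: 153.3 − 0.11q = 101.8 + 0.275q → q* = 133.7662, p* = 138.5857.
With the tax, the buyer price exceeds the seller price by 21.52: (153.3 − 0.11q) − (101.8 + 0.275q) = 21.52 → q' = 77.8701.
Δq = 133.7662 − 77.8701 = 55.8961; the wedge equals the tax, 21.52.
The triangle = ½ × 55.8961 × 21.52 = 601.44.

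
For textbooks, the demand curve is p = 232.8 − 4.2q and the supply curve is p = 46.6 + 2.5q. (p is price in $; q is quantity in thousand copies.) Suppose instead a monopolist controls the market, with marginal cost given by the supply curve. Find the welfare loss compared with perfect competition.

$384.15 thousand

Competitive equilibrium: 232.8 − 4.2q = 46.6 + 2.5q → q* = 27.791, p* = 116.0776.
Marginal revenue: MR = 232.8 − 8.4q. Set MR = MC: 232.8 − 8.4q = 46.6 + 2.5q → q_m = 17.0826.
Price p_m = 232.8 − 4.2·17.0826 = 161.0531; MC(q_m) = 46.6 + 2.5·17.0826 = 89.3065.
Competitive q* = 27.791, so Δq = 10.7084; wedge = 161.0531 − 89.3065 = 71.7466.
Welfare loss = ½ × 10.7084 × 71.7466 = $384.15 thousand.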